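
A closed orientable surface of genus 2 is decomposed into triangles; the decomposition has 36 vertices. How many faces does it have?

76

χ = 2 − 2·2 = -2, and every face is a triangle so 3F = 2E.
V − E + F = -2 with E = 3F/2 gives 36 − (3/2 − 1)·F = -2, so F = 76 and E = 114.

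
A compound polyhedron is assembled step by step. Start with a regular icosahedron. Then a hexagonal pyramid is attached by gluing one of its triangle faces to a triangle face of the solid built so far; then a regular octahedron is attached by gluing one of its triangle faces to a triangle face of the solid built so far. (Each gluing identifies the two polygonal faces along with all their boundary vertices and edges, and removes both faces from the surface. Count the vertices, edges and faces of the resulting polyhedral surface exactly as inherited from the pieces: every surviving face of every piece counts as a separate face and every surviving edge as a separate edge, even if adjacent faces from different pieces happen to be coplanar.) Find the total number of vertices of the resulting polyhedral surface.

A regular icosahedron: V=12, E=30, F=20.
Attach a hexagonal pyramid (V=7, E=12, F=7) along a 3-gon: merge 3 vertices and 3 edges, delete both glued faces → V=16, E=39, F=25.
Attach a regular octahedron (V=6, E=12, F=8) along a 3-gon: merge 3 vertices and 3 edges, delete both glued faces → V=19, E=48, F=31.
Check: V − E + F = 19 − 48 + 31 = 2.

19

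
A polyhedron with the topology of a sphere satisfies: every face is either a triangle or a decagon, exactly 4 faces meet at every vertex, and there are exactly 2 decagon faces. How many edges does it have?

40

Let x be the number of triangles; then F = 2 + x.
Edge–face incidences: 2E = 10·2 + 3·x = 20 + 3x.
Every vertex has degree 4, so 4V = 2E.
Euler: V − E + F = 2 ⇒ (2E)/4 − E + (2 + x) = 2.
Multiply by 8: 2·(2E) − 4·(2E) + 8·(2 + x) = 16, i.e. 16 + 8x − 2·(20 + 3x) = 16.
Collecting terms: 2x − 24 = 16, so 2x = 40, so x = 20.
Then 2E = 20 + 3·20 = 80, so E = 40, V = 2E/4 = 20, F = 2 + 20 = 22.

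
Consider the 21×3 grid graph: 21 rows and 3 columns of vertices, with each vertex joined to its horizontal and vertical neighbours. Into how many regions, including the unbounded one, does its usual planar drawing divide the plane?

The grid has V = 21·3 = 63 vertices and E = 21·2 + 3·20 = 102 edges.
F = 2 − V + E = 2 − 63 + 102 = 41.

41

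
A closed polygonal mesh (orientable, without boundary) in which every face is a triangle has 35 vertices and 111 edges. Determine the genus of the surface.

2

Every face is a triangle and each edge borders two faces, so 3F = 2·111, giving F = 74.
χ = V − E + F = 35 − 111 + 74 = -2.
For a closed orientable surface χ = 2 − 2g, so g = (2 − (-2))/2 = 2.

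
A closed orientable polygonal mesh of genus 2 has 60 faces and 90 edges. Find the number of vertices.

For a closed orientable surface of genus 2, χ = 2 − 2·2 = -2.
V = -2 + E − F = -2 + 90 − 60 = 28.

28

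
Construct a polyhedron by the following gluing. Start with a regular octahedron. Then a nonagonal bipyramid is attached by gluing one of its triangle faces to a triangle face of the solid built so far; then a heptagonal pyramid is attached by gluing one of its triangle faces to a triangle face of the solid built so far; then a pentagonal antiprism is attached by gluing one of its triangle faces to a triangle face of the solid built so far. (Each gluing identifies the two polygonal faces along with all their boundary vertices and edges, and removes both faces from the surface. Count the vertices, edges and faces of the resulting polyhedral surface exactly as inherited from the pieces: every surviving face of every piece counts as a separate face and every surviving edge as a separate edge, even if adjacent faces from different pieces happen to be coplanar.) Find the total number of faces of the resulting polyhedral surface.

A regular octahedron: V=6, E=12, F=8.
Attach a nonagonal bipyramid (V=11, E=27, F=18) along a 3-gon: merge 3 vertices and 3 edges, delete both glued faces → V=14, E=36, F=24.
Attach a heptagonal pyramid (V=8, E=14, F=8) along a 3-gon: merge 3 vertices and 3 edges, delete both glued faces → V=19, E=47, F=30.
Attach a pentagonal antiprism (V=10, E=20, F=12) along a 3-gon: merge 3 vertices and 3 edges, delete both glued faces → V=26, E=64, F=40.
Check: V − E + F = 26 − 64 + 40 = 2.

40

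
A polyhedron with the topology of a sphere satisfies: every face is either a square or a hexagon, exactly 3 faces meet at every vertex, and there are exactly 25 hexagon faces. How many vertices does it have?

Let x be the number of squares; then F = 25 + x.
Edge–face incidences: 2E = 6·25 + 4·x = 150 + 4x.
Every vertex has degree 3, so 3V = 2E.
Euler: V − E + F = 2 ⇒ (2E)/3 − E + (25 + x) = 2.
Multiply by 6: 2·(2E) − 3·(2E) + 6·(25 + x) = 12, i.e. 150 + 6x − (150 + 4x) = 12.
Collecting terms: 2x = 12, so x = 6.
Then 2E = 150 + 4·6 = 174, so E = 87, V = 2E/3 = 58, F = 25 + 6 = 31.

58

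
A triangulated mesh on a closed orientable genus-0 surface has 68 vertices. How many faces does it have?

132

χ = 2 − 2·0 = 2, and every face is a triangle so 3F = 2E.
V − E + F = 2 with E = 3F/2 gives 68 − (3/2 − 1)·F = 2, so F = 132 and E = 198.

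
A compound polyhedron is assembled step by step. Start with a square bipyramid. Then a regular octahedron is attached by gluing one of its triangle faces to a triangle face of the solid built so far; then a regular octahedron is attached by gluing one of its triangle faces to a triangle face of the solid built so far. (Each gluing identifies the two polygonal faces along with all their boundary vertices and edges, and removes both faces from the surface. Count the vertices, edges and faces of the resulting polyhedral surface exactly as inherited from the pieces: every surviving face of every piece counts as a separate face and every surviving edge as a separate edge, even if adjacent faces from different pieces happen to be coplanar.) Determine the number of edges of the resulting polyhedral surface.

A square bipyramid: V=6, E=12, F=8.
Attach a regular octahedron (V=6, E=12, F=8) along a 3-gon: merge 3 vertices and 3 edges, delete both glued faces → V=9, E=21, F=14.
Attach a regular octahedron (V=6, E=12, F=8) along a 3-gon: merge 3 vertices and 3 edges, delete both glued faces → V=12, E=30, F=20.
Check: V − E + F = 12 − 30 + 20 = 2.

30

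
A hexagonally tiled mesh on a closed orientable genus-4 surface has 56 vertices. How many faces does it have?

31

χ = 2 − 2·4 = -6, and every face is a hexagon so 6F = 2E.
V − E + F = -6 with E = 6F/2 gives 56 − (6/2 − 1)·F = -6, so F = 31 and E = 93.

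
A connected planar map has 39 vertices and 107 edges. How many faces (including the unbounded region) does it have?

70

Euler's formula for a connected plane graph: V − E + F = 2, so F = 2 − 39 + 107 = 70.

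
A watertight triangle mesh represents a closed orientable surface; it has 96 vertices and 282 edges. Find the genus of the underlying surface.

0

Every face is a triangle and each edge borders two faces, so 3F = 2·282, giving F = 188.
χ = V − E + F = 96 − 282 + 188 = 2.
For a closed orientable surface χ = 2 − 2g, so g = (2 − (2))/2 = 0.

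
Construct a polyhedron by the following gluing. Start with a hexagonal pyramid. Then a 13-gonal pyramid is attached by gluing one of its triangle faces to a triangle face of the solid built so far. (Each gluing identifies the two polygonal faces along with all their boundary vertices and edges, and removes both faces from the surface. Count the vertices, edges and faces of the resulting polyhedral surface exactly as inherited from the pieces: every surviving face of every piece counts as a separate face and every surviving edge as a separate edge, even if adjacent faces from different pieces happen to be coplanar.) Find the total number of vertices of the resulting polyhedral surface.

18

A hexagonal pyramid: V=7, E=12, F=7.
Attach a 13-gonal pyramid (V=14, E=26, F=14) along a 3-gon: merge 3 vertices and 3 edges, delete both glued faces → V=18, E=35, F=19.
Check: V − E + F = 18 − 35 + 19 = 2.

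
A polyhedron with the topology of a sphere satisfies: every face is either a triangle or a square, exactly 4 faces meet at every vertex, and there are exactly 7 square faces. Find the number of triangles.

8

Let x be the number of triangles; then F = 7 + x.
Edge–face incidences: 2E = 4·7 + 3·x = 28 + 3x.
Every vertex has degree 4, so 4V = 2E.
Euler: V − E + F = 2 ⇒ (2E)/4 − E + (7 + x) = 2.
Multiply by 8: 2·(2E) − 4·(2E) + 8·(7 + x) = 16, i.e. 56 + 8x − 2·(28 + 3x) = 16.
Collecting terms: 2x = 16, so x = 8.
Then 2E = 28 + 3·8 = 52, so E = 26, V = 2E/4 = 13, F = 7 + 8 = 15.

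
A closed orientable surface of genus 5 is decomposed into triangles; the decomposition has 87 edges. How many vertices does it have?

χ = 2 − 2·5 = -8, and every face is a triangle so 3F = 2E.
F = 2E/3 = 58. Then V = -8 + E − F = -8 + 87 − 58 = 21.

21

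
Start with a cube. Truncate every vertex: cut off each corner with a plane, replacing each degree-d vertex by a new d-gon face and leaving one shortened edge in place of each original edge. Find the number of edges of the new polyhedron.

The base solid has V = 8, E = 12, F = 6.
Truncation replaces each original edge-end by a new vertex, so V′ = 2E = 24.
Each original edge survives, and each old vertex of degree d contributes d new edges; summing degrees gives Σd = 2E, so E′ = E + 2E = 3E = 36.
Each original face survives and each original vertex becomes one new face: F′ = F + V = 14.

36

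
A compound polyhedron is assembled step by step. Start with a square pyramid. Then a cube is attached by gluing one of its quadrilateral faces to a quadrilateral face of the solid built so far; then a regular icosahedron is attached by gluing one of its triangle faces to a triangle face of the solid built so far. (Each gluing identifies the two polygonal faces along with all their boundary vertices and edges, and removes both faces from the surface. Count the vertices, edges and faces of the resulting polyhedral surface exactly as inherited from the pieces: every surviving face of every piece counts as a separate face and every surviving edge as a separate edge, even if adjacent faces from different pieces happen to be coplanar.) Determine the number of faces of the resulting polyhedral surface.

27

A square pyramid: V=5, E=8, F=5.
Attach a cube (V=8, E=12, F=6) along a 4-gon: merge 4 vertices and 4 edges, delete both glued faces → V=9, E=16, F=9.
Attach a regular icosahedron (V=12, E=30, F=20) along a 3-gon: merge 3 vertices and 3 edges, delete both glued faces → V=18, E=43, F=27.
Check: V − E + F = 18 − 43 + 27 = 2.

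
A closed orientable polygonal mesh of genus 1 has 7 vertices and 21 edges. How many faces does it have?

For a closed orientable surface of genus 1, χ = 2 − 2·1 = 0.
F = 0 − V + E = 0 − 7 + 21 = 14.

14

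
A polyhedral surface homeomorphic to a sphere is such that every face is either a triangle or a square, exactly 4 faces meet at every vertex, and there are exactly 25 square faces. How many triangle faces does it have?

Let x be the number of triangles; then F = 25 + x.
Edge–face incidences: 2E = 4·25 + 3·x = 100 + 3x.
Every vertex has degree 4, so 4V = 2E.
Euler: V − E + F = 2 ⇒ (2E)/4 − E + (25 + x) = 2.
Multiply by 8: 2·(2E) − 4·(2E) + 8·(25 + x) = 16, i.e. 200 + 8x − 2·(100 + 3x) = 16.
Collecting terms: 2x = 16, so x = 8.
Then 2E = 100 + 3·8 = 124, so E = 62, V = 2E/4 = 31, F = 25 + 8 = 33.

8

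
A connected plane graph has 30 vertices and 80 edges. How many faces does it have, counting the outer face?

52

Euler's formula for a connected plane graph: V − E + F = 2, so F = 2 − 30 + 80 = 52.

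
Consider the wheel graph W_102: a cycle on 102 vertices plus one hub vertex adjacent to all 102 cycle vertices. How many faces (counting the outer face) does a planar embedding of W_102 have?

W_102 has V = 102 + 1 = 103 vertices and E = 2·102 = 204 edges.
By Euler's formula F = 2 − V + E = 2 − 103 + 204 = 103.

103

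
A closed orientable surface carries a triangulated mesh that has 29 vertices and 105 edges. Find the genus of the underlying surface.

Every face is a triangle and each edge borders two faces, so 3F = 2·105, giving F = 70.
χ = V − E + F = 29 − 105 + 70 = -6.
For a closed orientable surface χ = 2 − 2g, so g = (2 − (-6))/2 = 4.

4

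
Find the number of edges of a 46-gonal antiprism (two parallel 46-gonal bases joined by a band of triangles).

184

An antiprism on an n-gon has two n-gon caps and 2n triangles: V = 2·46 = 92, E = 4·46 = 184, F = 2·46 + 2 = 94.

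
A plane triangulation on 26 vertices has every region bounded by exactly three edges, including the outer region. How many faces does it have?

In a plane triangulation 3F = 2E and V − E + F = 2, so F = 2V − 4 = 2·26 − 4 = 48.

48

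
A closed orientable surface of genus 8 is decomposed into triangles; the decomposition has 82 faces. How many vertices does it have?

χ = 2 − 2·8 = -14, and every face is a triangle so 3F = 2E.
E = 3·82/2 = 123. Then V = -14 + E − F = -14 + 123 − 82 = 27.

27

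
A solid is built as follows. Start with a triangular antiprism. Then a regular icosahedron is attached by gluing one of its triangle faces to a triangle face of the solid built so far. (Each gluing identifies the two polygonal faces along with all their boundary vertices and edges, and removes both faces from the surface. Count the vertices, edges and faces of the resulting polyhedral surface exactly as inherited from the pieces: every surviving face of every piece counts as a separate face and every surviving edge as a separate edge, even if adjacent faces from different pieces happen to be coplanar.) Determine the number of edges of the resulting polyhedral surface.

39

A triangular antiprism: V=6, E=12, F=8.
Attach a regular icosahedron (V=12, E=30, F=20) along a 3-gon: merge 3 vertices and 3 edges, delete both glued faces → V=15, E=39, F=26.
Check: V − E + F = 15 − 39 + 26 = 2.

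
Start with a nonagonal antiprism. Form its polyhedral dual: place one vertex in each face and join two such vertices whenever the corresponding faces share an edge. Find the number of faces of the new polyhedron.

18

The base solid has V = 18, E = 36, F = 20.
The dual swaps V and F and preserves E: V′ = F = 20, E′ = E = 36, F′ = V = 18.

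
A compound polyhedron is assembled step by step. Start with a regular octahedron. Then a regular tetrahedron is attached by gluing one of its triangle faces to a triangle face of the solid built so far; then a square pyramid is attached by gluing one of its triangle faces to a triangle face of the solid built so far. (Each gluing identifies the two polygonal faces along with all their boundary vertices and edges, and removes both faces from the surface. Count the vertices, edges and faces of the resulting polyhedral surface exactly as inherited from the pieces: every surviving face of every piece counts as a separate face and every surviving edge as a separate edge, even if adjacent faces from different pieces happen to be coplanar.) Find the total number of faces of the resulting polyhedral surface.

A regular octahedron: V=6, E=12, F=8.
Attach a regular tetrahedron (V=4, E=6, F=4) along a 3-gon: merge 3 vertices and 3 edges, delete both glued faces → V=7, E=15, F=10.
Attach a square pyramid (V=5, E=8, F=5) along a 3-gon: merge 3 vertices and 3 edges, delete both glued faces → V=9, E=20, F=13.
Check: V − E + F = 9 − 20 + 13 = 2.

13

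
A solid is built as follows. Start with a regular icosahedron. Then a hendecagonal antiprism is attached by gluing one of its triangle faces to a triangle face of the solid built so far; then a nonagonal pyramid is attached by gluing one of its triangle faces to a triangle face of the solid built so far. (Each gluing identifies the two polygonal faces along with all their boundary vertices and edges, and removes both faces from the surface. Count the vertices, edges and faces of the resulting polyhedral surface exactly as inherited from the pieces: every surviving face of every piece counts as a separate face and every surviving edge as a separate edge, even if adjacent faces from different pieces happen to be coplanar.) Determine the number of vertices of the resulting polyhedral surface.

A regular icosahedron: V=12, E=30, F=20.
Attach a hendecagonal antiprism (V=22, E=44, F=24) along a 3-gon: merge 3 vertices and 3 edges, delete both glued faces → V=31, E=71, F=42.
Attach a nonagonal pyramid (V=10, E=18, F=10) along a 3-gon: merge 3 vertices and 3 edges, delete both glued faces → V=38, E=86, F=50.
Check: V − E + F = 38 − 86 + 50 = 2.

38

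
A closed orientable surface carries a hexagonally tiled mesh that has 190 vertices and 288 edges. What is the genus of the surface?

2

Every face is a hexagon and each edge borders two faces, so 6F = 2·288, giving F = 96.
χ = V − E + F = 190 − 288 + 96 = -2.
For a closed orientable surface χ = 2 − 2g, so g = (2 − (-2))/2 = 2.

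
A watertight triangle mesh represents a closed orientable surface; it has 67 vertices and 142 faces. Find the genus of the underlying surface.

3

Every face is a triangle, so 2E = 3·142 = 426, giving E = 213.
χ = V − E + F = 67 − 213 + 142 = -4.
For a closed orientable surface χ = 2 − 2g, so g = (2 − (-4))/2 = 3.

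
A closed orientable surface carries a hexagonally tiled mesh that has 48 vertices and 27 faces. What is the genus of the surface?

4

Every face is a hexagon, so 2E = 6·27 = 162, giving E = 81.
χ = V − E + F = 48 − 81 + 27 = -6.
For a closed orientable surface χ = 2 − 2g, so g = (2 − (-6))/2 = 4.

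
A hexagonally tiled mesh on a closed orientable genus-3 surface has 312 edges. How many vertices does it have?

χ = 2 − 2·3 = -4, and every face is a hexagon so 6F = 2E.
F = 2E/6 = 104. Then V = -4 + E − F = -4 + 312 − 104 = 204.

204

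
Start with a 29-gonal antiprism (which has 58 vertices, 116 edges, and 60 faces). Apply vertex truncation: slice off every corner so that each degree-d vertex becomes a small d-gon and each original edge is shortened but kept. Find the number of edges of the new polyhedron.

348

Truncation replaces each original edge-end by a new vertex, so V′ = 2E = 232.
Each original edge survives, and each old vertex of degree d contributes d new edges; summing degrees gives Σd = 2E, so E′ = E + 2E = 3E = 348.
Each original face survives and each original vertex becomes one new face: F′ = F + V = 118.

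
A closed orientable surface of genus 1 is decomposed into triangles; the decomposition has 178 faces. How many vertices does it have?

89

χ = 2 − 2·1 = 0, and every face is a triangle so 3F = 2E.
E = 3·178/2 = 267. Then V = 0 + E − F = 0 + 267 − 178 = 89.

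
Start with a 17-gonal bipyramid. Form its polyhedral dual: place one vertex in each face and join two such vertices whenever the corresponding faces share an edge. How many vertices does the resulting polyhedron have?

The base solid has V = 19, E = 51, F = 34.
The dual swaps V and F and preserves E: V′ = F = 34, E′ = E = 51, F′ = V = 19.

34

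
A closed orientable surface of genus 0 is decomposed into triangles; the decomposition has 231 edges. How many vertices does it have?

79

χ = 2 − 2·0 = 2, and every face is a triangle so 3F = 2E.
F = 2E/3 = 154. Then V = 2 + E − F = 2 + 231 − 154 = 79.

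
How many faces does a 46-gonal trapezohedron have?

The n-trapezohedron (dual of the n-antiprism) has V = 2·46 + 2 = 94, E = 4·46 = 184, F = 2·46 = 92.

92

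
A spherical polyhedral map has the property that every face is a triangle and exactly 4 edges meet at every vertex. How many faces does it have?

8

Each face has 3 edges and each edge borders two faces, so 2E = 3F.
Each vertex has degree 4, so 4V = 2E and hence V = 3F/4.
Euler: V − E + F = 2 ⇒ (3F/4) − (3F/2) + F = 2.
Multiply by 8: (6 − 12 + 8)F = 16, i.e. 2F = 16.
So F = 8, E = 3·8/2 = 12, V = 3·8/4 = 6.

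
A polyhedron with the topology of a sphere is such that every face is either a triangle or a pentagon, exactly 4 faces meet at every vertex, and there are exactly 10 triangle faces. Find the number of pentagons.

2

Let x be the number of pentagons; then F = 10 + x.
Edge–face incidences: 2E = 3·10 + 5·x = 30 + 5x.
Every vertex has degree 4, so 4V = 2E.
Euler: V − E + F = 2 ⇒ (2E)/4 − E + (10 + x) = 2.
Multiply by 8: 2·(2E) − 4·(2E) + 8·(10 + x) = 16, i.e. 80 + 8x − 2·(30 + 5x) = 16.
Collecting terms: −2x + 20 = 16, so −2x = −4, so x = 2.
Then 2E = 30 + 5·2 = 40, so E = 20, V = 2E/4 = 10, F = 10 + 2 = 12.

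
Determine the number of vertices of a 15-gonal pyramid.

16

A pyramid on an n-gon base has one n-gon and n triangles: V = 15 + 1 = 16, E = 2·15 = 30, F = 15 + 1 = 16.
Check: V − E + F = 16 − 30 + 16 = 2.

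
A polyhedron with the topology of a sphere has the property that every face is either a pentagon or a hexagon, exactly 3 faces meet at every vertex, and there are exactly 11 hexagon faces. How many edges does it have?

63

Let x be the number of pentagons; then F = 11 + x.
Edge–face incidences: 2E = 6·11 + 5·x = 66 + 5x.
Every vertex has degree 3, so 3V = 2E.
Euler: V − E + F = 2 ⇒ (2E)/3 − E + (11 + x) = 2.
Multiply by 6: 2·(2E) − 3·(2E) + 6·(11 + x) = 12, i.e. 66 + 6x − (66 + 5x) = 12.
Collecting terms: x = 12.
Then 2E = 66 + 5·12 = 126, so E = 63, V = 2E/3 = 42, F = 11 + 12 = 23.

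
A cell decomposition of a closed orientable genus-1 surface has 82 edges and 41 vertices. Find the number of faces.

41

For a closed orientable surface of genus 1, χ = 2 − 2·1 = 0.
F = 0 − V + E = 0 − 41 + 82 = 41.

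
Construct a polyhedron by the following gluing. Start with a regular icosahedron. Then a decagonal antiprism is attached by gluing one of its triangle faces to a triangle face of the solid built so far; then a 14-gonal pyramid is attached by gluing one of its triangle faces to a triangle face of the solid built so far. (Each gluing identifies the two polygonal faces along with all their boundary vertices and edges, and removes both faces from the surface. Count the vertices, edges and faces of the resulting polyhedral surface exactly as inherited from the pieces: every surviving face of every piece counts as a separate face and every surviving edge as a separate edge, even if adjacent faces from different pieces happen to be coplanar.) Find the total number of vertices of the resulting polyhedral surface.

41

A regular icosahedron: V=12, E=30, F=20.
Attach a decagonal antiprism (V=20, E=40, F=22) along a 3-gon: merge 3 vertices and 3 edges, delete both glued faces → V=29, E=67, F=40.
Attach a 14-gonal pyramid (V=15, E=28, F=15) along a 3-gon: merge 3 vertices and 3 edges, delete both glued faces → V=41, E=92, F=53.
Check: V − E + F = 41 − 92 + 53 = 2.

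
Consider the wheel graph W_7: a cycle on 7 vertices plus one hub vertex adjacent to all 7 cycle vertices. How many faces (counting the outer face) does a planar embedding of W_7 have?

W_7 has V = 7 + 1 = 8 vertices and E = 2·7 = 14 edges.
By Euler's formula F = 2 − V + E = 2 − 8 + 14 = 8.

8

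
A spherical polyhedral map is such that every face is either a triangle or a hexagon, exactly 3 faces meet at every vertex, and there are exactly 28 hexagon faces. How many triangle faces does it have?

4

Let x be the number of triangles; then F = 28 + x.
Edge–face incidences: 2E = 6·28 + 3·x = 168 + 3x.
Every vertex has degree 3, so 3V = 2E.
Euler: V − E + F = 2 ⇒ (2E)/3 − E + (28 + x) = 2.
Multiply by 6: 2·(2E) − 3·(2E) + 6·(28 + x) = 12, i.e. 168 + 6x − (168 + 3x) = 12.
Collecting terms: 3x = 12, so x = 4.
Then 2E = 168 + 3·4 = 180, so E = 90, V = 2E/3 = 60, F = 28 + 4 = 32.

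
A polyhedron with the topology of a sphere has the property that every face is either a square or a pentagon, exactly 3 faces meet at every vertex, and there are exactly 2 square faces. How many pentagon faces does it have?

Let x be the number of pentagons; then F = 2 + x.
Edge–face incidences: 2E = 4·2 + 5·x = 8 + 5x.
Every vertex has degree 3, so 3V = 2E.
Euler: V − E + F = 2 ⇒ (2E)/3 − E + (2 + x) = 2.
Multiply by 6: 2·(2E) − 3·(2E) + 6·(2 + x) = 12, i.e. 12 + 6x − (8 + 5x) = 12.
Collecting terms: x + 4 = 12, so x = 8.
Then 2E = 8 + 5·8 = 48, so E = 24, V = 2E/3 = 16, F = 2 + 8 = 10.

8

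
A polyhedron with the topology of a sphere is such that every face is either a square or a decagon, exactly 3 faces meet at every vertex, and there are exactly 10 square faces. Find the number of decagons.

2

Let x be the number of decagons; then F = 10 + x.
Edge–face incidences: 2E = 4·10 + 10·x = 40 + 10x.
Every vertex has degree 3, so 3V = 2E.
Euler: V − E + F = 2 ⇒ (2E)/3 − E + (10 + x) = 2.
Multiply by 6: 2·(2E) − 3·(2E) + 6·(10 + x) = 12, i.e. 60 + 6x − (40 + 10x) = 12.
Collecting terms: −4x + 20 = 12, so −4x = −8, so x = 2.
Then 2E = 40 + 10·2 = 60, so E = 30, V = 2E/3 = 20, F = 10 + 2 = 12.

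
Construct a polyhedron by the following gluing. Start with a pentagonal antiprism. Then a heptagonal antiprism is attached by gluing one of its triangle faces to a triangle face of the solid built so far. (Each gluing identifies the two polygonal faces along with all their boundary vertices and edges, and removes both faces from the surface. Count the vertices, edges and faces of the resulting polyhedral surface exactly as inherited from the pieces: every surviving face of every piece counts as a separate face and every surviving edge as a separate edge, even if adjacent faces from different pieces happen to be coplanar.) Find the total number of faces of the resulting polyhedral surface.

26

A pentagonal antiprism: V=10, E=20, F=12.
Attach a heptagonal antiprism (V=14, E=28, F=16) along a 3-gon: merge 3 vertices and 3 edges, delete both glued faces → V=21, E=45, F=26.
Check: V − E + F = 21 − 45 + 26 = 2.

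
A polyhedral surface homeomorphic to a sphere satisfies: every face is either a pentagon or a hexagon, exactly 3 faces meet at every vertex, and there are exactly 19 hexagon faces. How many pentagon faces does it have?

12

Let x be the number of pentagons; then F = 19 + x.
Edge–face incidences: 2E = 6·19 + 5·x = 114 + 5x.
Every vertex has degree 3, so 3V = 2E.
Euler: V − E + F = 2 ⇒ (2E)/3 − E + (19 + x) = 2.
Multiply by 6: 2·(2E) − 3·(2E) + 6·(19 + x) = 12, i.e. 114 + 6x − (114 + 5x) = 12.
Collecting terms: x = 12.
Then 2E = 114 + 5·12 = 174, so E = 87, V = 2E/3 = 58, F = 19 + 12 = 31.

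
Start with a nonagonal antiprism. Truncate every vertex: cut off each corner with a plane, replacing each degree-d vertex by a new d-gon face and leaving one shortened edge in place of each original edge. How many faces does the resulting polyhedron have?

38

The base solid has V = 18, E = 36, F = 20.
Truncation replaces each original edge-end by a new vertex, so V′ = 2E = 72.
Each original edge survives, and each old vertex of degree d contributes d new edges; summing degrees gives Σd = 2E, so E′ = E + 2E = 3E = 108.
Each original face survives and each original vertex becomes one new face: F′ = F + V = 38.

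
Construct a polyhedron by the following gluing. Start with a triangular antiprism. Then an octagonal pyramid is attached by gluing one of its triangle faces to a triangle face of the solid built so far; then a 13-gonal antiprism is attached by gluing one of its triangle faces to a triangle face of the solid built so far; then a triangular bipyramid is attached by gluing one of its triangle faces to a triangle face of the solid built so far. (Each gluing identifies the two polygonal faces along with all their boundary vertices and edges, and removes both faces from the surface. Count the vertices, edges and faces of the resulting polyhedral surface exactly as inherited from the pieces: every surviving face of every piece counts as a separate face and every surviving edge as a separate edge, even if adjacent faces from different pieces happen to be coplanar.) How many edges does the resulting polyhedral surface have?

A triangular antiprism: V=6, E=12, F=8.
Attach an octagonal pyramid (V=9, E=16, F=9) along a 3-gon: merge 3 vertices and 3 edges, delete both glued faces → V=12, E=25, F=15.
Attach a 13-gonal antiprism (V=26, E=52, F=28) along a 3-gon: merge 3 vertices and 3 edges, delete both glued faces → V=35, E=74, F=41.
Attach a triangular bipyramid (V=5, E=9, F=6) along a 3-gon: merge 3 vertices and 3 edges, delete both glued faces → V=37, E=80, F=45.
Check: V − E + F = 37 − 80 + 45 = 2.

80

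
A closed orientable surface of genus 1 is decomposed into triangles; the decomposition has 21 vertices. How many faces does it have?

42

χ = 2 − 2·1 = 0, and every face is a triangle so 3F = 2E.
V − E + F = 0 with E = 3F/2 gives 21 − (3/2 − 1)·F = 0, so F = 42 and E = 63.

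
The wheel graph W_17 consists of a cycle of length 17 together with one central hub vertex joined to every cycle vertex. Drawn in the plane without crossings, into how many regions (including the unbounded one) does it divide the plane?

W_17 has V = 17 + 1 = 18 vertices and E = 2·17 = 34 edges.
By Euler's formula F = 2 − V + E = 2 − 18 + 34 = 18.

18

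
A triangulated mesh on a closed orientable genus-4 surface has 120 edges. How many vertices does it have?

χ = 2 − 2·4 = -6, and every face is a triangle so 3F = 2E.
F = 2E/3 = 80. Then V = -6 + E − F = -6 + 120 − 80 = 34.

34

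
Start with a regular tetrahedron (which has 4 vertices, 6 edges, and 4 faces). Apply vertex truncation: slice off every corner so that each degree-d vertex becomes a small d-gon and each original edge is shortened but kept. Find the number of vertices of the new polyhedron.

Truncation replaces each original edge-end by a new vertex, so V′ = 2E = 12.
Each original edge survives, and each old vertex of degree d contributes d new edges; summing degrees gives Σd = 2E, so E′ = E + 2E = 3E = 18.
Each original face survives and each original vertex becomes one new face: F′ = F + V = 8.

12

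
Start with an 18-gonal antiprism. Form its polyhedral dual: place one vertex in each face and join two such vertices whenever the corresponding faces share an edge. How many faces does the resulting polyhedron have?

The base solid has V = 36, E = 72, F = 38.
The dual swaps V and F and preserves E: V′ = F = 38, E′ = E = 72, F′ = V = 36.

36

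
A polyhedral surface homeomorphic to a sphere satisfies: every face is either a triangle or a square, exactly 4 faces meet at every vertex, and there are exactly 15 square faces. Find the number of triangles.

Let x be the number of triangles; then F = 15 + x.
Edge–face incidences: 2E = 4·15 + 3·x = 60 + 3x.
Every vertex has degree 4, so 4V = 2E.
Euler: V − E + F = 2 ⇒ (2E)/4 − E + (15 + x) = 2.
Multiply by 8: 2·(2E) − 4·(2E) + 8·(15 + x) = 16, i.e. 120 + 8x − 2·(60 + 3x) = 16.
Collecting terms: 2x = 16, so x = 8.
Then 2E = 60 + 3·8 = 84, so E = 42, V = 2E/4 = 21, F = 15 + 8 = 23.

8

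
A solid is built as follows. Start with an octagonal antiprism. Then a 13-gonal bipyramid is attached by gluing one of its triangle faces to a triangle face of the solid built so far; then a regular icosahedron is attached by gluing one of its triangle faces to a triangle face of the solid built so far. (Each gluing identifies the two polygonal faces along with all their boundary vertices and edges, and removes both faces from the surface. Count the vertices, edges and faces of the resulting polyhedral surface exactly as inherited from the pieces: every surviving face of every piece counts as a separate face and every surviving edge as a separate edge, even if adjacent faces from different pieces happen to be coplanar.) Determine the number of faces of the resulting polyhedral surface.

An octagonal antiprism: V=16, E=32, F=18.
Attach a 13-gonal bipyramid (V=15, E=39, F=26) along a 3-gon: merge 3 vertices and 3 edges, delete both glued faces → V=28, E=68, F=42.
Attach a regular icosahedron (V=12, E=30, F=20) along a 3-gon: merge 3 vertices and 3 edges, delete both glued faces → V=37, E=95, F=60.
Check: V − E + F = 37 − 95 + 60 = 2.

60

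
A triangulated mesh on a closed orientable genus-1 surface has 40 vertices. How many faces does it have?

χ = 2 − 2·1 = 0, and every face is a triangle so 3F = 2E.
V − E + F = 0 with E = 3F/2 gives 40 − (3/2 − 1)·F = 0, so F = 80 and E = 120.

80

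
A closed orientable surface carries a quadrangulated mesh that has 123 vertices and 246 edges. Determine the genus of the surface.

Every face is a square and each edge borders two faces, so 4F = 2·246, giving F = 123.
χ = V − E + F = 123 − 246 + 123 = 0.
For a closed orientable surface χ = 2 − 2g, so g = (2 − (0))/2 = 1.

1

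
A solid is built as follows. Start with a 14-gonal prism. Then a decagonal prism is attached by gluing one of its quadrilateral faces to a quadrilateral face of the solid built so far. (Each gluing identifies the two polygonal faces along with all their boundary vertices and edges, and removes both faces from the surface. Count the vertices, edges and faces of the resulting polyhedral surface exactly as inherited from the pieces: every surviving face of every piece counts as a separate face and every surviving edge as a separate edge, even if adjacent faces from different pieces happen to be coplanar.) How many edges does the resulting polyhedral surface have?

A 14-gonal prism: V=28, E=42, F=16.
Attach a decagonal prism (V=20, E=30, F=12) along a 4-gon: merge 4 vertices and 4 edges, delete both glued faces → V=44, E=68, F=26.
Check: V − E + F = 44 − 68 + 26 = 2.

68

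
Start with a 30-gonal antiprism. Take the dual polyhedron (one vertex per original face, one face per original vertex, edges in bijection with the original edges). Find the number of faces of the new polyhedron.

60

The base solid has V = 60, E = 120, F = 62.
The dual swaps V and F and preserves E: V′ = F = 62, E′ = E = 120, F′ = V = 60.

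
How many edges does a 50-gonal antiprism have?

An antiprism on an n-gon has two n-gon caps and 2n triangles: V = 2·50 = 100, E = 4·50 = 200, F = 2·50 + 2 = 102.

200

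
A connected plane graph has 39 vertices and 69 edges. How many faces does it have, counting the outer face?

32

Euler's formula for a connected plane graph: V − E + F = 2, so F = 2 − 39 + 69 = 32.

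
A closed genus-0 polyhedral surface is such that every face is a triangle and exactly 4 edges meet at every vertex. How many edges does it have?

12

Each face has 3 edges and each edge borders two faces, so 2E = 3F.
Each vertex has degree 4, so 4V = 2E and hence V = 3F/4.
Euler: V − E + F = 2 ⇒ (3F/4) − (3F/2) + F = 2.
Multiply by 8: (6 − 12 + 8)F = 16, i.e. 2F = 16.
So F = 8, E = 3·8/2 = 12, V = 3·8/4 = 6.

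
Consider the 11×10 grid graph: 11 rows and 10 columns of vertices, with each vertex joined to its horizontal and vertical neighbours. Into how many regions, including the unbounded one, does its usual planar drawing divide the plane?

91

The grid has V = 11·10 = 110 vertices and E = 11·9 + 10·10 = 199 edges.
F = 2 − V + E = 2 − 110 + 199 = 91.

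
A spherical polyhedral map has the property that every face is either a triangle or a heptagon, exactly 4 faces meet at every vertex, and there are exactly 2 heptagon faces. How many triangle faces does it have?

Let x be the number of triangles; then F = 2 + x.
Edge–face incidences: 2E = 7·2 + 3·x = 14 + 3x.
Every vertex has degree 4, so 4V = 2E.
Euler: V − E + F = 2 ⇒ (2E)/4 − E + (2 + x) = 2.
Multiply by 8: 2·(2E) − 4·(2E) + 8·(2 + x) = 16, i.e. 16 + 8x − 2·(14 + 3x) = 16.
Collecting terms: 2x − 12 = 16, so 2x = 28, so x = 14.
Then 2E = 14 + 3·14 = 56, so E = 28, V = 2E/4 = 14, F = 2 + 14 = 16.

14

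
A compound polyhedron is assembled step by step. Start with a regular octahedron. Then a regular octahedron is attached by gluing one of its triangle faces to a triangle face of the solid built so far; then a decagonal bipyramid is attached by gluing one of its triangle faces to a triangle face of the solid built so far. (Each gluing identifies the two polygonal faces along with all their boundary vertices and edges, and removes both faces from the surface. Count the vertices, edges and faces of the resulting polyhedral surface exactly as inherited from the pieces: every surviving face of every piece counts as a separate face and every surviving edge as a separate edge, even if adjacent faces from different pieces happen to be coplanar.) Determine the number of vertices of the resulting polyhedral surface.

18

A regular octahedron: V=6, E=12, F=8.
Attach a regular octahedron (V=6, E=12, F=8) along a 3-gon: merge 3 vertices and 3 edges, delete both glued faces → V=9, E=21, F=14.
Attach a decagonal bipyramid (V=12, E=30, F=20) along a 3-gon: merge 3 vertices and 3 edges, delete both glued faces → V=18, E=48, F=32.
Check: V − E + F = 18 − 48 + 32 = 2.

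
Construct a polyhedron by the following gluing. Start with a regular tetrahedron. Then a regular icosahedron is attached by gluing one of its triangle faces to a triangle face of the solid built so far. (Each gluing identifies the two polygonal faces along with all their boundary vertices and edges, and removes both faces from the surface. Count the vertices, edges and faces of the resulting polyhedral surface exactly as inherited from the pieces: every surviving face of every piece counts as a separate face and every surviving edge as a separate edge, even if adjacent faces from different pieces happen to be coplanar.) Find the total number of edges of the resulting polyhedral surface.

33

A regular tetrahedron: V=4, E=6, F=4.
Attach a regular icosahedron (V=12, E=30, F=20) along a 3-gon: merge 3 vertices and 3 edges, delete both glued faces → V=13, E=33, F=22.
Check: V − E + F = 13 − 33 + 22 = 2.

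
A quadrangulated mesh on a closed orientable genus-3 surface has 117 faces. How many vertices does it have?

113

χ = 2 − 2·3 = -4, and every face is a square so 4F = 2E.
E = 4·117/2 = 234. Then V = -4 + E − F = -4 + 234 − 117 = 113.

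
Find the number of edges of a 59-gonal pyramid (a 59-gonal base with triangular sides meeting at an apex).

118

A pyramid on an n-gon base has one n-gon and n triangles: V = 59 + 1 = 60, E = 2·59 = 118, F = 59 + 1 = 60.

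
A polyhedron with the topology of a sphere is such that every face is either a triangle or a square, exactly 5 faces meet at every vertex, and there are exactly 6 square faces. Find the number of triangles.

32

Let x be the number of triangles; then F = 6 + x.
Edge–face incidences: 2E = 4·6 + 3·x = 24 + 3x.
Every vertex has degree 5, so 5V = 2E.
Euler: V − E + F = 2 ⇒ (2E)/5 − E + (6 + x) = 2.
Multiply by 10: 2·(2E) − 5·(2E) + 10·(6 + x) = 20, i.e. 60 + 10x − 3·(24 + 3x) = 20.
Collecting terms: x − 12 = 20, so x = 32.
Then 2E = 24 + 3·32 = 120, so E = 60, V = 2E/5 = 24, F = 6 + 32 = 38.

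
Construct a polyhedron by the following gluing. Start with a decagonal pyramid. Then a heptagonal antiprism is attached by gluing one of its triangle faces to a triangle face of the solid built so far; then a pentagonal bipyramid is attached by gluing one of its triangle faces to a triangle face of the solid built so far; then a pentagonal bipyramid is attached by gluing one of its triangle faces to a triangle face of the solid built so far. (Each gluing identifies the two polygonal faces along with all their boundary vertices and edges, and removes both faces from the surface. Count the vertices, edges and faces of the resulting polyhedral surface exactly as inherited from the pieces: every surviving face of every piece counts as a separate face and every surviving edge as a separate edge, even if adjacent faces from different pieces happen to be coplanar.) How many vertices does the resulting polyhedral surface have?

A decagonal pyramid: V=11, E=20, F=11.
Attach a heptagonal antiprism (V=14, E=28, F=16) along a 3-gon: merge 3 vertices and 3 edges, delete both glued faces → V=22, E=45, F=25.
Attach a pentagonal bipyramid (V=7, E=15, F=10) along a 3-gon: merge 3 vertices and 3 edges, delete both glued faces → V=26, E=57, F=33.
Attach a pentagonal bipyramid (V=7, E=15, F=10) along a 3-gon: merge 3 vertices and 3 edges, delete both glued faces → V=30, E=69, F=41.
Check: V − E + F = 30 − 69 + 41 = 2.

30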